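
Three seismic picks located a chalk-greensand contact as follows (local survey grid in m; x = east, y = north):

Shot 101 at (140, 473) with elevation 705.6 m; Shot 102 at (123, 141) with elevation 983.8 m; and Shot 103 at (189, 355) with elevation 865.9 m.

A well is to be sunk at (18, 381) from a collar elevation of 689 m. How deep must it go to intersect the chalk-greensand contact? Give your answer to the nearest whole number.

Let the plane be z = a·x + b·y + c.
Shot 102−Shot 101: −17a − 332b = 278.2;  Shot 103−Shot 101: 49a − 118b = 160.3.
Solving gives a = 1.11590, b = −0.89509.
Then c = 705.6 − a·140 − b·473 = 972.75.
At (18, 381): z_contact = 20.1 − 341.0 + 972.75 = 651.8 m.
Depth below ground = 689 − 651.8 = 37 m.

37 m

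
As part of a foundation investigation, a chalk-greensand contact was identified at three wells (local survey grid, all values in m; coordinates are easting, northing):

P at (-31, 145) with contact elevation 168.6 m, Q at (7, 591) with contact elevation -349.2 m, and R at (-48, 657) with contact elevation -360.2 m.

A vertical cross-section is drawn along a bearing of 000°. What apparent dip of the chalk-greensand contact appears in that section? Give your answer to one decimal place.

Two edge vectors: P→Q = (38, 446, -517.8), P→R = (-17, 512, -528.8).
Normal n = (P→Q) × (P→R) = (29268.8, 28897, 27038).
So ∂z/∂easting = −n_x/n_z = −1.08251 and ∂z/∂northing = −n_y/n_z = −1.06876.
Unit vector along 000° is (sin 0°, cos 0°) = (0.0000, 1.0000).
Slope in that direction = a·(0.0000) + b·(1.0000) = −1.06876.
Apparent dip = arctan|1.06876| = 46.9° (true dip is 56.7°, so apparent ≤ true as expected).

46.9°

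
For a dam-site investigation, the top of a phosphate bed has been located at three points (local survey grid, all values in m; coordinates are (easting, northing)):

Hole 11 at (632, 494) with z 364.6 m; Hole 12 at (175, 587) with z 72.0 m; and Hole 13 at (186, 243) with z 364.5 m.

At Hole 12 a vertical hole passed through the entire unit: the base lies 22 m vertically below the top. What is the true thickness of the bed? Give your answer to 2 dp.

Let the plane be z = a·E + b·N + c.
Hole 12−Hole 11: −457a + 93b = −292.6;  Hole 13−Hole 11: −446a − 251b = −0.1.
Solving gives a = 0.47029, b = −0.83525.
|∇z| = √(a²+b²) = 0.95855, so dip δ = arctan(0.95855) = 43.79°.
True thickness = vertical thickness × cos δ = 22 × cos 43.79° = 15.88 m.

15.88 m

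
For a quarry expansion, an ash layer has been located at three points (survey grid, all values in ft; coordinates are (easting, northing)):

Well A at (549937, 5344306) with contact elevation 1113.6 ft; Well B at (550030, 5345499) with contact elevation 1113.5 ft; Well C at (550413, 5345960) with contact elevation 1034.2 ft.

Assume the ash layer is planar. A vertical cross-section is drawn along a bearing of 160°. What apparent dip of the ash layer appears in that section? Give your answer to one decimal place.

Two edge vectors: Well A→Well B = (93, 1193, -0.1), Well A→Well C = (476, 1654, -79.4).
Normal n = (Well A→Well B) × (Well A→Well C) = (-94558.8, 7336.6, -414046).
So ∂z/∂E = −n_x/n_z = −0.22838 and ∂z/∂N = −n_y/n_z = 0.01772.
Unit vector along 160° is (sin 160°, cos 160°) = (0.3420, -0.9397).
Slope in that direction = a·(0.3420) + b·(-0.9397) = −0.09476.
Apparent dip = arctan|0.09476| = 5.4° (true dip is 12.9°, so apparent ≤ true as expected).

5.4°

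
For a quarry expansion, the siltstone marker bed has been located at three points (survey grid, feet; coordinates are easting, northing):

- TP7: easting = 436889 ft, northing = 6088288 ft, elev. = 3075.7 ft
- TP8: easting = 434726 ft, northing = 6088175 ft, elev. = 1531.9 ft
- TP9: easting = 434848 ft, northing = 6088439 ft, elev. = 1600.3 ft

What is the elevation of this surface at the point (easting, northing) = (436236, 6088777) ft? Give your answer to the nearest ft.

Let the plane be z = a·easting + b·northing + c.
TP8−TP7: −2163a − 113b = −1543.8;  TP9−TP7: −2041a + 151b = −1475.4.
Solving gives a = 0.71751794, b = −0.07248935.
Then c = 3075.7 − a·436889 − b·6088288 = 130936.04.
At (436236, 6088777): z = 313007.2 − 441371.5 + 130936.04 = 2571.7 ft.

2572 ft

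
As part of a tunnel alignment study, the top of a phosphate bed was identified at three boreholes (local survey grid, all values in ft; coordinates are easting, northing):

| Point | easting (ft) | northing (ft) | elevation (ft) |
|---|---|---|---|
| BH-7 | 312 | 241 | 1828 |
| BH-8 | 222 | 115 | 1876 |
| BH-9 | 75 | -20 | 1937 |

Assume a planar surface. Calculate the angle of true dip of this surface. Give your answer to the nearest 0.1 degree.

17.2°

Two edge vectors: BH-7→BH-8 = (-90, -126, 48), BH-7→BH-9 = (-237, -261, 109).
Normal n = (BH-7→BH-8) × (BH-7→BH-9) = (-1206, -1566, -6372).
So ∂z/∂easting = −n_x/n_z = −0.18927 and ∂z/∂northing = −n_y/n_z = −0.24576.
Gradient magnitude |∇z| = √(a² + b²) = √(0.03582 + 0.06040) = 0.31019.
True dip = arctan(0.31019) = 17.2°, dipping toward NE (azimuth ≈ 038°).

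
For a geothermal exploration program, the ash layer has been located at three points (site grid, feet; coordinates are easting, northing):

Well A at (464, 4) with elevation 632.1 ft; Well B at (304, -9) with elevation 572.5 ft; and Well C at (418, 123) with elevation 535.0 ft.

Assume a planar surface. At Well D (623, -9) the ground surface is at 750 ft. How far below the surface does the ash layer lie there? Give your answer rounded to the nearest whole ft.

42 ft

Let the plane be z = a·easting + b·northing + c.
Well B−Well A: −160a − 13b = −59.6;  Well C−Well A: −46a + 119b = −97.1.
Solving gives a = 0.42544, b = −0.65151.
Then c = 632.1 − a·464 − b·4 = 437.30.
At (623, -9): z_contact = 265.0 + 5.9 + 437.30 = 708.2 ft.
Depth below ground = 750 − 708.2 = 42 ft.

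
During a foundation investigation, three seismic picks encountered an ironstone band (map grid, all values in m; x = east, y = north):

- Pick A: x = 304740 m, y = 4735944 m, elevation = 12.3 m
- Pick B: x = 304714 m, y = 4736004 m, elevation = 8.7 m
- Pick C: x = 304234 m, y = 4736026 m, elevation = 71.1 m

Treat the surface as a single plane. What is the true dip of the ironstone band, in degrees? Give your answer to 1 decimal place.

Let the plane be z = a·x + b·y + c.
Pick B−Pick A: −26a + 60b = −3.6;  Pick C−Pick A: −506a + 82b = 58.8.
Solving gives a = −0.13544, b = −0.11869.
Gradient magnitude |∇z| = √(a² + b²) = √(0.01834 + 0.01409) = 0.18009.
True dip = arctan(0.18009) = 10.2°, dipping toward NE (azimuth ≈ 049°).

10.2°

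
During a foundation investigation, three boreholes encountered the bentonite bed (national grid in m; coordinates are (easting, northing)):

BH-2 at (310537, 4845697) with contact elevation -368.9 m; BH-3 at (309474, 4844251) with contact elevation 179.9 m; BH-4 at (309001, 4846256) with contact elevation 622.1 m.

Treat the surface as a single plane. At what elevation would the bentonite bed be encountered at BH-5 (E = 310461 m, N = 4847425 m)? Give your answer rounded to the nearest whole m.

-193 m

Let the plane be z = a·E + b·N + c.
BH-3−BH-2: −1063a − 1446b = 548.8;  BH-4−BH-2: −1536a + 559b = 991.
Solving gives a = −0.61797389, b = 0.07476227.
Then c = -368.9 − a·310537 − b·4845697 = −170740.45.
At (310461, 4847425): z = −191856.8 + 362404.5 − 170740.45 = -192.7 m.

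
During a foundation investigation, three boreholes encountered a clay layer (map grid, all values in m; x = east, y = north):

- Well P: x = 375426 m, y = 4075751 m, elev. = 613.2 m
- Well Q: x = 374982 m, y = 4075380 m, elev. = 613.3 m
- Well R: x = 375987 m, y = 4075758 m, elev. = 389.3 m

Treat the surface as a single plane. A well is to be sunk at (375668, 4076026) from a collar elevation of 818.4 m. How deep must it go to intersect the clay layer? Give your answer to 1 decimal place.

170.0 m

Two edge vectors: Well P→Well Q = (-444, -371, 0.1), Well P→Well R = (561, 7, -223.9).
Normal n = (Well P→Well Q) × (Well P→Well R) = (83066.2, -99355.5, 205023).
So ∂z/∂x = −n_x/n_z = −0.405155519 and ∂z/∂y = −n_y/n_z = 0.484606605.
Intercept c from Well P: 613.2 + 152105.92 − 1975135.86 = −1822416.74.
At (375668, 4076026): z_contact = −152203.96 + 1975269.12 − 1822416.74 = 648.42 m.
Depth below ground = 818.4 − 648.42 = 170.0 m.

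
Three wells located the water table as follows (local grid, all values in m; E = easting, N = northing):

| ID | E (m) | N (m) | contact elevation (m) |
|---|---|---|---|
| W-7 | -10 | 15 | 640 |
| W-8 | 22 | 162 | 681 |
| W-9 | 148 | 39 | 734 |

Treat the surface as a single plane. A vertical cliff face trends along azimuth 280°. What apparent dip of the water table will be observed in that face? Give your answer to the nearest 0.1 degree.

Let the plane be z = a·E + b·N + c.
W-8−W-7: 32a + 147b = 41;  W-9−W-7: 158a + 24b = 94.
Solving gives a = 0.57147, b = 0.15451.
Unit vector along 280° is (sin 280°, cos 280°) = (-0.9848, 0.1736).
Slope in that direction = a·(-0.9848) + b·(0.1736) = −0.53595.
Apparent dip = arctan|0.53595| = 28.2° (true dip is 30.6°, so apparent ≤ true as expected).

28.2°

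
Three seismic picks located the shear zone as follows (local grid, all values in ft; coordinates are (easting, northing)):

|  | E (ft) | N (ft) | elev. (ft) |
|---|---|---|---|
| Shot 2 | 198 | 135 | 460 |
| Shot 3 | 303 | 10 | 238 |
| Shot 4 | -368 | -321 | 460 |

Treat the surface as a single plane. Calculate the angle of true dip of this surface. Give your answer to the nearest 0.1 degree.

53.7°

Let the plane be z = a·E + b·N + c.
Shot 3−Shot 2: 105a − 125b = −222;  Shot 4−Shot 2: −566a − 456b = 0.
Solving gives a = −0.85334, b = 1.05919.
Gradient magnitude |∇z| = √(a² + b²) = √(0.72819 + 1.12189) = 1.36018.
True dip = arctan(1.36018) = 53.7°, dipping toward SE (azimuth ≈ 141°).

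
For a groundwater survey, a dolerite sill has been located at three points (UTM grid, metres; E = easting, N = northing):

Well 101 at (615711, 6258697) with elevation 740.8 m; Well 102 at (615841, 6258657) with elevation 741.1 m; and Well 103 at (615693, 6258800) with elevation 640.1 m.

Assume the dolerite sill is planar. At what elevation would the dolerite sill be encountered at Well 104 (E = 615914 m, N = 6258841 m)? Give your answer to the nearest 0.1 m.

Two edge vectors: Well 101→Well 102 = (130, -40, 0.3), Well 101→Well 103 = (-18, 103, -100.7).
Normal n = (Well 101→Well 102) × (Well 101→Well 103) = (3997.1, 13085.6, 12670).
So ∂z/∂E = −n_x/n_z = −0.315477506 and ∂z/∂N = −n_y/n_z = −1.032801894.
Intercept c from Well 101: 740.8 + 194242.97 + 6463994.12 = 6658977.89.
At (615914, 6258841): z = −194307.0 − 6464142.8 + 6658977.89 = 528.0 m.

528.0 m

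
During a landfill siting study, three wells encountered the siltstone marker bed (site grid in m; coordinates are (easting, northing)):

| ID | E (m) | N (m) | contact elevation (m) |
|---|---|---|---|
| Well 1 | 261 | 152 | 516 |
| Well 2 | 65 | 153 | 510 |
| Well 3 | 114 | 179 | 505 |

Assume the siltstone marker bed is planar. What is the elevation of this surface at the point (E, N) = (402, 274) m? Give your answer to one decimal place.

Let the plane be z = a·E + b·N + c.
Well 2−Well 1: −196a + 1b = −6;  Well 3−Well 1: −147a + 27b = −11.
Solving gives a = 0.02935, b = −0.24762.
Then c = 516 − a·261 − b·152 = 545.98.
At (402, 274): z = 11.8 − 67.8 + 545.98 = 489.9 m.

489.9 m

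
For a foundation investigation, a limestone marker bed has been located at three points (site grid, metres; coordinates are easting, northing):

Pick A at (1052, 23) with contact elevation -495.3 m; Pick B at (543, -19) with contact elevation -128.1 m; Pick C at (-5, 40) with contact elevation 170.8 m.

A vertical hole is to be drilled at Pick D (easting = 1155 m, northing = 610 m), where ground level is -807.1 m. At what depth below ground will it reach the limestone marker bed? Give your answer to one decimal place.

Two edge vectors: Pick A→Pick B = (-509, -42, 367.2), Pick A→Pick C = (-1057, 17, 666.1).
Normal n = (Pick A→Pick B) × (Pick A→Pick C) = (-34218.6, -49085.5, -53047).
So ∂z/∂easting = −n_x/n_z = −0.645062 and ∂z/∂northing = −n_y/n_z = −0.925321.
Intercept c from Pick A: -495.3 + 678.61 + 21.28 = 204.59.
At (1155, 610): z_contact = −745.05 − 564.45 + 204.59 = -1104.90 m.
Depth below ground = -807.1 − (-1104.90) = 297.8 m.

297.8 m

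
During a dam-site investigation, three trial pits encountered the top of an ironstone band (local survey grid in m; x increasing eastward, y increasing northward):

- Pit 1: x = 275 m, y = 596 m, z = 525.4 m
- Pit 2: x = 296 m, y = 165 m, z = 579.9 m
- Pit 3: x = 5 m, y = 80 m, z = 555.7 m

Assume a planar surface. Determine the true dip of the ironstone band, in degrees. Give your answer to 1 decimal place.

Two edge vectors: Pit 1→Pit 2 = (21, -431, 54.5), Pit 1→Pit 3 = (-270, -516, 30.3).
Normal n = (Pit 1→Pit 2) × (Pit 1→Pit 3) = (15062.7, -15351.3, -127206).
So ∂z/∂x = −n_x/n_z = 0.11841 and ∂z/∂y = −n_y/n_z = −0.12068.
Gradient magnitude |∇z| = √(a² + b²) = √(0.01402 + 0.01456) = 0.16907.
True dip = arctan(0.16907) = 9.6°, dipping toward NW (azimuth ≈ 316°).

9.6°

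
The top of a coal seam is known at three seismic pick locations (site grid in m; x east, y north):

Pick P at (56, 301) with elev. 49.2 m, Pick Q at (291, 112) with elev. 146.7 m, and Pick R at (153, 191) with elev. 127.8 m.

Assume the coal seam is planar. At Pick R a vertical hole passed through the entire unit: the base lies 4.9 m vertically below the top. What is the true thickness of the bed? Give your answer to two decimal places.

2.96 m

Two edge vectors: Pick P→Pick Q = (235, -189, 97.5), Pick P→Pick R = (97, -110, 78.6).
Normal n = (Pick P→Pick Q) × (Pick P→Pick R) = (-4130.4, -9013.5, -7517).
So ∂z/∂x = −n_x/n_z = −0.54947 and ∂z/∂y = −n_y/n_z = −1.19908.
|∇z| = √(a²+b²) = 1.31898, so dip δ = arctan(1.31898) = 52.83°.
True thickness = vertical thickness × cos δ = 4.9 × cos 52.83° = 2.96 m.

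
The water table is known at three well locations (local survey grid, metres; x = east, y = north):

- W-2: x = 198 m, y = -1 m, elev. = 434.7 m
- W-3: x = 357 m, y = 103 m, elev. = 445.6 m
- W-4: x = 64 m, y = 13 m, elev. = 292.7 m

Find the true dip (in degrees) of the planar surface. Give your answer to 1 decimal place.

58.0°

Let the plane be z = a·x + b·y + c.
W-3−W-2: 159a + 104b = 10.9;  W-4−W-2: −134a + 14b = −142.
Solving gives a = 0.92319, b = −1.30661.
Gradient magnitude |∇z| = √(a² + b²) = √(0.85228 + 1.70722) = 1.59985.
True dip = arctan(1.59985) = 58.0°, dipping toward NW (azimuth ≈ 325°).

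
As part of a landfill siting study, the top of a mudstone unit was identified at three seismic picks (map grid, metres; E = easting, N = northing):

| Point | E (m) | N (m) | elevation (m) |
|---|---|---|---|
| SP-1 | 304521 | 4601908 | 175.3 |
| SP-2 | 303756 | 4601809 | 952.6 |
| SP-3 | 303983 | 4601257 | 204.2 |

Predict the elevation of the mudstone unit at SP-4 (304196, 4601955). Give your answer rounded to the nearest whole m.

585 m

Let the plane be z = a·E + b·N + c.
SP-2−SP-1: −765a − 99b = 777.3;  SP-3−SP-1: −538a − 651b = 28.9.
Solving gives a = −1.13132728, b = 0.89055925.
Then c = 175.3 − a·304521 − b·4601908 = −3753583.54.
At (304196, 4601955): z = −344145.2 + 4098313.6 − 3753583.54 = 584.8 m.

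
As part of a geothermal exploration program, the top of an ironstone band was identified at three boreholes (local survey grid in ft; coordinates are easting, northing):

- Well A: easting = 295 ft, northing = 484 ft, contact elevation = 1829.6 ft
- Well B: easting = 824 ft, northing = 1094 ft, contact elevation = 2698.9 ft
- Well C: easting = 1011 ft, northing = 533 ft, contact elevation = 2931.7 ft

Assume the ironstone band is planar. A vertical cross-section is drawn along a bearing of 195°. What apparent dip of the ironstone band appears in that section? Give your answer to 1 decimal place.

Two edge vectors: Well A→Well B = (529, 610, 869.3), Well A→Well C = (716, 49, 1102.1).
Normal n = (Well A→Well B) × (Well A→Well C) = (629685.3, 39407.9, -410839).
So ∂z/∂easting = −n_x/n_z = 1.53268 and ∂z/∂northing = −n_y/n_z = 0.09592.
Unit vector along 195° is (sin 195°, cos 195°) = (-0.2588, -0.9659).
Slope in that direction = a·(-0.2588) + b·(-0.9659) = −0.48934.
Apparent dip = arctan|0.48934| = 26.1° (true dip is 56.9°, so apparent ≤ true as expected).

26.1°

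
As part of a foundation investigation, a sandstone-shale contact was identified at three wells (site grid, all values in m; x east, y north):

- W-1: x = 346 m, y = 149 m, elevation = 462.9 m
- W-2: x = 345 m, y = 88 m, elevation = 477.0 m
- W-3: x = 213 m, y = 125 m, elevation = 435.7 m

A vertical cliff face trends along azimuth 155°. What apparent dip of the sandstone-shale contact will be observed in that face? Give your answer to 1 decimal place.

Let the plane be z = a·x + b·y + c.
W-2−W-1: −1a − 61b = 14.1;  W-3−W-1: −133a − 24b = −27.2.
Solving gives a = 0.24695, b = −0.23520.
Unit vector along 155° is (sin 155°, cos 155°) = (0.4226, -0.9063).
Slope in that direction = a·(0.4226) + b·(-0.9063) = 0.31753.
Apparent dip = arctan|0.31753| = 17.6° (true dip is 18.8°, so apparent ≤ true as expected).

17.6°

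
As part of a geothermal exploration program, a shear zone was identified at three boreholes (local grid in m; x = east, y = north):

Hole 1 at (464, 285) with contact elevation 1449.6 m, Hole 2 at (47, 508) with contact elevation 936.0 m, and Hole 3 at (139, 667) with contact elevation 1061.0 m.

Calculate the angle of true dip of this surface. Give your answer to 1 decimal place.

Let the plane be z = a·x + b·y + c.
Hole 2−Hole 1: −417a + 223b = −513.6;  Hole 3−Hole 1: −325a + 382b = −388.6.
Solving gives a = 1.26168, b = 0.05614.
Gradient magnitude |∇z| = √(a² + b²) = √(1.59182 + 0.00315) = 1.26292.
True dip = arctan(1.26292) = 51.6°, dipping toward W (azimuth ≈ 267°).

51.6°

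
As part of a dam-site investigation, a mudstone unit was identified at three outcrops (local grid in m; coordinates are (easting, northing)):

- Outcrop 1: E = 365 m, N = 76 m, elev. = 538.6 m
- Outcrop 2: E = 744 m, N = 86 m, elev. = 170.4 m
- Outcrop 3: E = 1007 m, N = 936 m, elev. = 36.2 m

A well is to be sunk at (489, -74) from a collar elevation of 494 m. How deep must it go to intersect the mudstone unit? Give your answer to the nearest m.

98 m

Let the plane be z = a·E + b·N + c.
Outcrop 2−Outcrop 1: 379a + 10b = −368.2;  Outcrop 3−Outcrop 1: 642a + 860b = −502.4.
Solving gives a = −0.97530, b = 0.14389.
Then c = 538.6 − a·365 − b·76 = 883.65.
At (489, -74): z_contact = −476.9 − 10.6 + 883.65 = 396.1 m.
Depth below ground = 494 − 396.1 = 98 m.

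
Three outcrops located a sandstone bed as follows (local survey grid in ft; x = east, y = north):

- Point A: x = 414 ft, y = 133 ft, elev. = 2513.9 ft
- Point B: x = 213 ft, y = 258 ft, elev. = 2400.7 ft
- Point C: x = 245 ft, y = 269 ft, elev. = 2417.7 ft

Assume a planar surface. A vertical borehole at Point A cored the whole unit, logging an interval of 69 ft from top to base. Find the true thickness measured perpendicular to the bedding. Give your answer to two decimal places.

60.62 ft

Two edge vectors: Point A→Point B = (-201, 125, -113.2), Point A→Point C = (-169, 136, -96.2).
Normal n = (Point A→Point B) × (Point A→Point C) = (3370.2, -205.4, -6211).
So ∂z/∂x = −n_x/n_z = 0.54262 and ∂z/∂y = −n_y/n_z = −0.03307.
|∇z| = √(a²+b²) = 0.54362, so dip δ = arctan(0.54362) = 28.53°.
True thickness = vertical thickness × cos δ = 69 × cos 28.53° = 60.62 ft.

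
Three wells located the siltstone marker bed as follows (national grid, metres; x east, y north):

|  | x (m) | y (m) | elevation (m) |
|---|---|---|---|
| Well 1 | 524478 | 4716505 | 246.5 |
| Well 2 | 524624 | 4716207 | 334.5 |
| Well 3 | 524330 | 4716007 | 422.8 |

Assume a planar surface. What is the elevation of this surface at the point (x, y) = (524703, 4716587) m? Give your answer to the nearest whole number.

Two edge vectors: Well 1→Well 2 = (146, -298, 88), Well 1→Well 3 = (-148, -498, 176.3).
Normal n = (Well 1→Well 2) × (Well 1→Well 3) = (-8713.4, -38763.8, -116812).
So ∂z/∂x = −n_x/n_z = −0.07459336 and ∂z/∂y = −n_y/n_z = −0.33184776.
Intercept c from Well 1: 246.5 + 39122.58 + 1565161.60 = 1604530.68.
At (524703, 4716587): z = −39139.4 − 1565188.8 + 1604530.68 = 202.5 m.

203 m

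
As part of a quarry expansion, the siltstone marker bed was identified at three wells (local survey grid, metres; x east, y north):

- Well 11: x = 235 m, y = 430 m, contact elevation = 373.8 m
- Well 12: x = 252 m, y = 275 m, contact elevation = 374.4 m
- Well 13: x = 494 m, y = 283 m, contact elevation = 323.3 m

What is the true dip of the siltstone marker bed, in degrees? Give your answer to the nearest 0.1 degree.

Let the plane be z = a·x + b·y + c.
Well 12−Well 11: 17a − 155b = 0.6;  Well 13−Well 11: 259a − 147b = −50.5.
Solving gives a = −0.21027, b = −0.02693.
Gradient magnitude |∇z| = √(a² + b²) = √(0.04421 + 0.00073) = 0.21198.
True dip = arctan(0.21198) = 12.0°, dipping toward E (azimuth ≈ 083°).

12.0°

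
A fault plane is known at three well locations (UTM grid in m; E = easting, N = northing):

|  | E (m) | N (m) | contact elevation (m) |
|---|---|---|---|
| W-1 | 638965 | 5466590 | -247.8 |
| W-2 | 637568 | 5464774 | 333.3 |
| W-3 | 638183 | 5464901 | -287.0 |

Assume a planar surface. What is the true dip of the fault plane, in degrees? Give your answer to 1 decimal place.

Two edge vectors: W-1→W-2 = (-1397, -1816, 581.1), W-1→W-3 = (-782, -1689, -39.2).
Normal n = (W-1→W-2) × (W-1→W-3) = (1052665.1, -509182.6, 939421).
So ∂z/∂E = −n_x/n_z = −1.12055 and ∂z/∂N = −n_y/n_z = 0.54202.
Gradient magnitude |∇z| = √(a² + b²) = √(1.25562 + 0.29378) = 1.24475.
True dip = arctan(1.24475) = 51.2°, dipping toward ESE (azimuth ≈ 116°).

51.2°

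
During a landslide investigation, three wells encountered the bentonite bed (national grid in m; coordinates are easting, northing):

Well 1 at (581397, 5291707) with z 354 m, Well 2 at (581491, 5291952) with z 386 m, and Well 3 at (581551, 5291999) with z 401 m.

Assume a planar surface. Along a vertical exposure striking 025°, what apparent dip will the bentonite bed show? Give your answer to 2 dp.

Two edge vectors: Well 1→Well 2 = (94, 245, 32), Well 1→Well 3 = (154, 292, 47).
Normal n = (Well 1→Well 2) × (Well 1→Well 3) = (2171, 510, -10282).
So ∂z/∂easting = −n_x/n_z = 0.21115 and ∂z/∂northing = −n_y/n_z = 0.04960.
Unit vector along 025° is (sin 25°, cos 25°) = (0.4226, 0.9063).
Slope in that direction = a·(0.4226) + b·(0.9063) = 0.13419.
Apparent dip = arctan|0.13419| = 7.64° (true dip is 12.2°, so apparent ≤ true as expected).

7.64°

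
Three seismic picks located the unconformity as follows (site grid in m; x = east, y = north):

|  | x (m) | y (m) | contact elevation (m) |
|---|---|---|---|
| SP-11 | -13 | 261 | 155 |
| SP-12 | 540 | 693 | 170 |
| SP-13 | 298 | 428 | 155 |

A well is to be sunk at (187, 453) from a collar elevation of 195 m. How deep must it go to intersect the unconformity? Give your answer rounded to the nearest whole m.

Two edge vectors: SP-11→SP-12 = (553, 432, 15), SP-11→SP-13 = (311, 167, 0).
Normal n = (SP-11→SP-12) × (SP-11→SP-13) = (-2505, 4665, -42001).
So ∂z/∂x = −n_x/n_z = −0.05964 and ∂z/∂y = −n_y/n_z = 0.11107.
Intercept c from SP-11: 155 − 0.78 − 28.99 = 125.24.
At (187, 453): z_contact = −11.2 + 50.3 + 125.24 = 164.4 m.
Depth below ground = 195 − 164.4 = 31 m.

31 m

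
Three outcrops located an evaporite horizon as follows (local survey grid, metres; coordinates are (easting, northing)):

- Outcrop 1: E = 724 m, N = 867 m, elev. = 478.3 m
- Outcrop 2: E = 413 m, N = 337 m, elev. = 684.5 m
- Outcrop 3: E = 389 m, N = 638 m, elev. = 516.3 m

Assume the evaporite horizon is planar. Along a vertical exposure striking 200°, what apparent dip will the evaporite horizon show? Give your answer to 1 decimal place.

22.7°

Let the plane be z = a·E + b·N + c.
Outcrop 2−Outcrop 1: −311a − 530b = 206.2;  Outcrop 3−Outcrop 1: −335a − 229b = 38.
Solving gives a = 0.25467, b = −0.53850.
Unit vector along 200° is (sin 200°, cos 200°) = (-0.3420, -0.9397).
Slope in that direction = a·(-0.3420) + b·(-0.9397) = 0.41892.
Apparent dip = arctan|0.41892| = 22.7° (true dip is 30.8°, so apparent ≤ true as expected).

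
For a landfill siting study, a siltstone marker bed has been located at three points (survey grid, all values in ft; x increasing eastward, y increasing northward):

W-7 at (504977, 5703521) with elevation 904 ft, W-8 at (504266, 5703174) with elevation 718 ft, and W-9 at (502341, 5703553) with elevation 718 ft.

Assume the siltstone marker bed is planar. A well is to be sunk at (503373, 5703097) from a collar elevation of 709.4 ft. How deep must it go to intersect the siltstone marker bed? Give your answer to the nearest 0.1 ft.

88.0 ft

Two edge vectors: W-7→W-8 = (-711, -347, -186), W-7→W-9 = (-2636, 32, -186).
Normal n = (W-7→W-8) × (W-7→W-9) = (70494, 358050, -937444).
So ∂z/∂x = −n_x/n_z = 0.075198092 and ∂z/∂y = −n_y/n_z = 0.381942815.
Intercept c from W-7: 904 − 37973.31 − 2178418.86 = −2215488.17.
At (503373, 5703097): z_contact = 37852.69 + 2178256.92 − 2215488.17 = 621.44 ft.
Depth below ground = 709.4 − 621.44 = 88.0 ft.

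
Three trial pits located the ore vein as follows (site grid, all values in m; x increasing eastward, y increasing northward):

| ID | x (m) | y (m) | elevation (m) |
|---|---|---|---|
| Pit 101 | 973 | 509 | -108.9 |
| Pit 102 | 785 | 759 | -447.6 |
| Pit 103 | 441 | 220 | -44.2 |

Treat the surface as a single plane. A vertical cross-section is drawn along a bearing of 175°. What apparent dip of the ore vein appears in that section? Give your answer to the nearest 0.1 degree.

Let the plane be z = a·x + b·y + c.
Pit 102−Pit 101: −188a + 250b = −338.7;  Pit 103−Pit 101: −532a − 289b = 64.7.
Solving gives a = 0.43617, b = −1.02680.
Unit vector along 175° is (sin 175°, cos 175°) = (0.0872, -0.9962).
Slope in that direction = a·(0.0872) + b·(-0.9962) = 1.06091.
Apparent dip = arctan|1.06091| = 46.7° (true dip is 48.1°, so apparent ≤ true as expected).

46.7°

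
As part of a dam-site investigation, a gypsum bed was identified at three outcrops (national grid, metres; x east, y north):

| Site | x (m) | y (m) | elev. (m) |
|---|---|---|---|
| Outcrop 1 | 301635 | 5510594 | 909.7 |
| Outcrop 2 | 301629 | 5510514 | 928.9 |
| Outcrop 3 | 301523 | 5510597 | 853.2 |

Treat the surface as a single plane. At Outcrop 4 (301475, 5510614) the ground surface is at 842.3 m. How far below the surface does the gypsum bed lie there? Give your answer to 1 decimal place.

17.7 m

Two edge vectors: Outcrop 1→Outcrop 2 = (-6, -80, 19.2), Outcrop 1→Outcrop 3 = (-112, 3, -56.5).
Normal n = (Outcrop 1→Outcrop 2) × (Outcrop 1→Outcrop 3) = (4462.4, -2489.4, -8978).
So ∂z/∂x = −n_x/n_z = 0.497037202 and ∂z/∂y = −n_y/n_z = −0.277277790.
Intercept c from Outcrop 1: 909.7 − 149923.82 + 1527965.33 = 1378951.21.
At (301475, 5510614): z_contact = 149844.29 − 1527970.87 + 1378951.21 = 824.63 m.
Depth below ground = 842.3 − 824.63 = 17.7 m.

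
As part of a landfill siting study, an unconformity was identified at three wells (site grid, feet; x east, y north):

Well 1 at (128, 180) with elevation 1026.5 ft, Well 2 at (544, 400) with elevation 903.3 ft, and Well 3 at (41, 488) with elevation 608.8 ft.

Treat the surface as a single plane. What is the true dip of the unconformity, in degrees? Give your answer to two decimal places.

52.54°

Two edge vectors: Well 1→Well 2 = (416, 220, -123.2), Well 1→Well 3 = (-87, 308, -417.7).
Normal n = (Well 1→Well 2) × (Well 1→Well 3) = (-53948.4, 184481.6, 147268).
So ∂z/∂x = −n_x/n_z = 0.36633 and ∂z/∂y = −n_y/n_z = −1.25269.
Gradient magnitude |∇z| = √(a² + b²) = √(0.13420 + 1.56924) = 1.30516.
True dip = arctan(1.30516) = 52.54°, dipping toward NNW (azimuth ≈ 344°).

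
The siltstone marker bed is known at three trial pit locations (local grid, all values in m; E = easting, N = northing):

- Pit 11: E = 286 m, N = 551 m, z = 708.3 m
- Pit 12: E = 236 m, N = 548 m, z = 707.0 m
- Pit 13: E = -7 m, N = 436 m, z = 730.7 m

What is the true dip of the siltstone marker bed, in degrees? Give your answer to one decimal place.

Let the plane be z = a·E + b·N + c.
Pit 12−Pit 11: −50a − 3b = −1.3;  Pit 13−Pit 11: −293a − 115b = 22.4.
Solving gives a = 0.04449, b = −0.30813.
Gradient magnitude |∇z| = √(a² + b²) = √(0.00198 + 0.09494) = 0.31132.
True dip = arctan(0.31132) = 17.3°, dipping toward N (azimuth ≈ 352°).

17.3°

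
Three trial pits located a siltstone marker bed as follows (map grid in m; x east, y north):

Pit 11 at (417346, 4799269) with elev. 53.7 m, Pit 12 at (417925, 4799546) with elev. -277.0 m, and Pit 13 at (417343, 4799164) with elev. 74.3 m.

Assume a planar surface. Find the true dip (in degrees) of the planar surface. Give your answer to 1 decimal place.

Two edge vectors: Pit 11→Pit 12 = (579, 277, -330.7), Pit 11→Pit 13 = (-3, -105, 20.6).
Normal n = (Pit 11→Pit 12) × (Pit 11→Pit 13) = (-29017.3, -10935.3, -59964).
So ∂z/∂x = −n_x/n_z = −0.48391 and ∂z/∂y = −n_y/n_z = −0.18236.
Gradient magnitude |∇z| = √(a² + b²) = √(0.23417 + 0.03326) = 0.51713.
True dip = arctan(0.51713) = 27.3°, dipping toward ENE (azimuth ≈ 069°).

27.3°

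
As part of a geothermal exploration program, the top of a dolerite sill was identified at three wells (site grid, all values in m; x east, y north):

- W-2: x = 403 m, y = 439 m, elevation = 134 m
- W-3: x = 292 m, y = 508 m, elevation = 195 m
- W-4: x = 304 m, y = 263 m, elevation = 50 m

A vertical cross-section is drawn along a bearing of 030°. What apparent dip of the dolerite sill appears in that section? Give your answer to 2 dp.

22.34°

Let the plane be z = a·x + b·y + c.
W-3−W-2: −111a + 69b = 61;  W-4−W-2: −99a − 176b = −84.
Solving gives a = −0.18736, b = 0.58266.
Unit vector along 030° is (sin 30°, cos 30°) = (0.5000, 0.8660).
Slope in that direction = a·(0.5000) + b·(0.8660) = 0.41092.
Apparent dip = arctan|0.41092| = 22.34° (true dip is 31.5°, so apparent ≤ true as expected).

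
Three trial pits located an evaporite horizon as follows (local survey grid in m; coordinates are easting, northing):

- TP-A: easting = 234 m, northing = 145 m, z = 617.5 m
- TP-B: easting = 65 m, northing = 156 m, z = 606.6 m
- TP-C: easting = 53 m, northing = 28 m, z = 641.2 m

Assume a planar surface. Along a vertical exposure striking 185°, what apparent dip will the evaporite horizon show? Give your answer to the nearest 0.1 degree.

Let the plane be z = a·easting + b·northing + c.
TP-B−TP-A: −169a + 11b = −10.9;  TP-C−TP-A: −181a − 117b = 23.7.
Solving gives a = 0.04662, b = −0.27468.
Unit vector along 185° is (sin 185°, cos 185°) = (-0.0872, -0.9962).
Slope in that direction = a·(-0.0872) + b·(-0.9962) = 0.26957.
Apparent dip = arctan|0.26957| = 15.1° (true dip is 15.6°, so apparent ≤ true as expected).

15.1°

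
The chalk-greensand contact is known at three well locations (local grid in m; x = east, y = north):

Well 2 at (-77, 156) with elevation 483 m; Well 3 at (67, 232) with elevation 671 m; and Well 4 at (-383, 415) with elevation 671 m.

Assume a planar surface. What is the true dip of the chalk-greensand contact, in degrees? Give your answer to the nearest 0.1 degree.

56.5°

Let the plane be z = a·x + b·y + c.
Well 3−Well 2: 144a + 76b = 188;  Well 4−Well 2: −306a + 259b = 188.
Solving gives a = 0.56817, b = 1.39715.
Gradient magnitude |∇z| = √(a² + b²) = √(0.32282 + 1.95202) = 1.50826.
True dip = arctan(1.50826) = 56.5°, dipping toward SSW (azimuth ≈ 202°).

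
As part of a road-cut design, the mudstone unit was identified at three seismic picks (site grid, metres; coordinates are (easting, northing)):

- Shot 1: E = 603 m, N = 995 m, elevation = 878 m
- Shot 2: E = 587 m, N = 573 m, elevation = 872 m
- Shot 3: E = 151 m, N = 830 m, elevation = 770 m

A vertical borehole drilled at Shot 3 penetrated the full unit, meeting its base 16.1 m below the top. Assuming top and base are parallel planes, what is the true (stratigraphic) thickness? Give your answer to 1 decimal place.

Two edge vectors: Shot 1→Shot 2 = (-16, -422, -6), Shot 1→Shot 3 = (-452, -165, -108).
Normal n = (Shot 1→Shot 2) × (Shot 1→Shot 3) = (44586, 984, -188104).
So ∂z/∂E = −n_x/n_z = 0.23703 and ∂z/∂N = −n_y/n_z = 0.00523.
|∇z| = √(a²+b²) = 0.23709, so dip δ = arctan(0.23709) = 13.34°.
True thickness = vertical thickness × cos δ = 16.1 × cos 13.34° = 15.7 m.

15.7 m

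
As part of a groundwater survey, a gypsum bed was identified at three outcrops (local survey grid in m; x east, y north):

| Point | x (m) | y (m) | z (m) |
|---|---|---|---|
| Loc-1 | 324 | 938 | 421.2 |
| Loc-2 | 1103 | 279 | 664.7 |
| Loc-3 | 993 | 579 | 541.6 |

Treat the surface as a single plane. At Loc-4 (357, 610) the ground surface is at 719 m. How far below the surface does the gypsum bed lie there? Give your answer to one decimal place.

Two edge vectors: Loc-1→Loc-2 = (779, -659, 243.5), Loc-1→Loc-3 = (669, -359, 120.4).
Normal n = (Loc-1→Loc-2) × (Loc-1→Loc-3) = (8072.9, 69109.9, 161210).
So ∂z/∂x = −n_x/n_z = −0.050077 and ∂z/∂y = −n_y/n_z = −0.428695.
Intercept c from Loc-1: 421.2 + 16.22 + 402.12 = 839.54.
At (357, 610): z_contact = −17.88 − 261.50 + 839.54 = 560.16 m.
Depth below ground = 719 − 560.16 = 158.8 m.

158.8 m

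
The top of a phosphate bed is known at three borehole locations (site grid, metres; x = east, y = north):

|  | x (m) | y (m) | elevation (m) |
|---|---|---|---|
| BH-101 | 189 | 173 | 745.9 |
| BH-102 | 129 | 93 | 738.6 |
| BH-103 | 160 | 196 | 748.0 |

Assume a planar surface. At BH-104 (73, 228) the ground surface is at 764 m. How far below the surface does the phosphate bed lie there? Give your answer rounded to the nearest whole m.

13 m

Two edge vectors: BH-101→BH-102 = (-60, -80, -7.3), BH-101→BH-103 = (-29, 23, 2.1).
Normal n = (BH-101→BH-102) × (BH-101→BH-103) = (-0.1, 337.7, -3700).
So ∂z/∂x = −n_x/n_z = −0.00003 and ∂z/∂y = −n_y/n_z = 0.09127.
Intercept c from BH-101: 745.9 + 0.01 − 15.79 = 730.12.
At (73, 228): z_contact = −0.0 + 20.8 + 730.12 = 750.9 m.
Depth below ground = 764 − 750.9 = 13 m.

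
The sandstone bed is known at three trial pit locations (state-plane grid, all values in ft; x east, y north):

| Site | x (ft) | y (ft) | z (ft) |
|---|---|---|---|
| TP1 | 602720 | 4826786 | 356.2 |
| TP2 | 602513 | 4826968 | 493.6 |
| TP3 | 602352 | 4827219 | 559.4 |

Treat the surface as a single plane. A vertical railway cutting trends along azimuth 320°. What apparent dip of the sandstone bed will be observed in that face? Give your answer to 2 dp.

Let the plane be z = a·x + b·y + c.
TP2−TP1: −207a + 182b = 137.4;  TP3−TP1: −368a + 433b = 203.2.
Solving gives a = −0.99368, b = −0.37523.
Unit vector along 320° is (sin 320°, cos 320°) = (-0.6428, 0.7660).
Slope in that direction = a·(-0.6428) + b·(0.7660) = 0.35128.
Apparent dip = arctan|0.35128| = 19.36° (true dip is 46.7°, so apparent ≤ true as expected).

19.36°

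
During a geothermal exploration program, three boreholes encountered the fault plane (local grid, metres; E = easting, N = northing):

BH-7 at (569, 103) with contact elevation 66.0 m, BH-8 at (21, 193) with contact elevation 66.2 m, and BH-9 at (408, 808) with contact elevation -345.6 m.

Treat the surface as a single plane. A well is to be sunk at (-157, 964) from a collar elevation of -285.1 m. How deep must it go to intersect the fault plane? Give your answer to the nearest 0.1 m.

Two edge vectors: BH-7→BH-8 = (-548, 90, 0.2), BH-7→BH-9 = (-161, 705, -411.6).
Normal n = (BH-7→BH-8) × (BH-7→BH-9) = (-37185, -225589, -371850).
So ∂z/∂E = −n_x/n_z = −0.10000 and ∂z/∂N = −n_y/n_z = −0.60667.
Intercept c from BH-7: 66 + 56.90 + 62.49 = 185.39.
At (-157, 964): z_contact = 15.70 − 584.83 + 185.39 = -383.74 m.
Depth below ground = -285.1 − (-383.74) = 98.6 m.

98.6 m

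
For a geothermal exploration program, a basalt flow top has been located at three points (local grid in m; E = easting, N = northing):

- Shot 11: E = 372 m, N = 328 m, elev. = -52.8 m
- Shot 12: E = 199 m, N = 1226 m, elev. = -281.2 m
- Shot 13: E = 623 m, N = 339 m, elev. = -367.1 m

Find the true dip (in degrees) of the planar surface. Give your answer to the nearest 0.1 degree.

Let the plane be z = a·E + b·N + c.
Shot 12−Shot 11: −173a + 898b = −228.4;  Shot 13−Shot 11: 251a + 11b = −314.3.
Solving gives a = −1.23065, b = −0.49143.
Gradient magnitude |∇z| = √(a² + b²) = √(1.51451 + 0.24150) = 1.32515.
True dip = arctan(1.32515) = 53.0°, dipping toward ENE (azimuth ≈ 068°).

53.0°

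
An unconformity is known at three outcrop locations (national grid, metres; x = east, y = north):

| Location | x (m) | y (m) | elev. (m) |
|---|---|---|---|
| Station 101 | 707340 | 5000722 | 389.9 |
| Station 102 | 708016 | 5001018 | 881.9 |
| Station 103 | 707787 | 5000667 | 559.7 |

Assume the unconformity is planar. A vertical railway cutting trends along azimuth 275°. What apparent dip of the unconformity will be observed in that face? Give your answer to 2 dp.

Two edge vectors: Station 101→Station 102 = (676, 296, 492), Station 101→Station 103 = (447, -55, 169.8).
Normal n = (Station 101→Station 102) × (Station 101→Station 103) = (77320.8, 105139.2, -169492).
So ∂z/∂x = −n_x/n_z = 0.45619 and ∂z/∂y = −n_y/n_z = 0.62032.
Unit vector along 275° is (sin 275°, cos 275°) = (-0.9962, 0.0872).
Slope in that direction = a·(-0.9962) + b·(0.0872) = −0.40039.
Apparent dip = arctan|0.40039| = 21.82° (true dip is 37.6°, so apparent ≤ true as expected).

21.82°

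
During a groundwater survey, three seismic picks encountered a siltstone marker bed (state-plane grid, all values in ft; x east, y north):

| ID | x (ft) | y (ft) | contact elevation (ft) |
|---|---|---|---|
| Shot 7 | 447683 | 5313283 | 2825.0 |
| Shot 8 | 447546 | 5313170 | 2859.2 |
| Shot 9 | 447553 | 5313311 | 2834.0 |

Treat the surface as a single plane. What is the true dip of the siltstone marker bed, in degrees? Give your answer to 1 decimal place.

Let the plane be z = a·x + b·y + c.
Shot 8−Shot 7: −137a − 113b = 34.2;  Shot 9−Shot 7: −130a + 28b = 9.
Solving gives a = −0.10659, b = −0.17343.
Gradient magnitude |∇z| = √(a² + b²) = √(0.01136 + 0.03008) = 0.20357.
True dip = arctan(0.20357) = 11.5°, dipping toward NNE (azimuth ≈ 032°).

11.5°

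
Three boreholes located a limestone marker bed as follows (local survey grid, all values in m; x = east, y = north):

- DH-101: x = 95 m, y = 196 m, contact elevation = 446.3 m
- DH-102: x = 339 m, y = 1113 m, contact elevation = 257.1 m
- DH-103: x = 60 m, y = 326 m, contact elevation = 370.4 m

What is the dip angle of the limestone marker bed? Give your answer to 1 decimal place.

Two edge vectors: DH-101→DH-102 = (244, 917, -189.2), DH-101→DH-103 = (-35, 130, -75.9).
Normal n = (DH-101→DH-102) × (DH-101→DH-103) = (-45004.3, 25141.6, 63815).
So ∂z/∂x = −n_x/n_z = 0.70523 and ∂z/∂y = −n_y/n_z = −0.39398.
Gradient magnitude |∇z| = √(a² + b²) = √(0.49735 + 0.15522) = 0.80782.
True dip = arctan(0.80782) = 38.9°, dipping toward WNW (azimuth ≈ 299°).

38.9°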